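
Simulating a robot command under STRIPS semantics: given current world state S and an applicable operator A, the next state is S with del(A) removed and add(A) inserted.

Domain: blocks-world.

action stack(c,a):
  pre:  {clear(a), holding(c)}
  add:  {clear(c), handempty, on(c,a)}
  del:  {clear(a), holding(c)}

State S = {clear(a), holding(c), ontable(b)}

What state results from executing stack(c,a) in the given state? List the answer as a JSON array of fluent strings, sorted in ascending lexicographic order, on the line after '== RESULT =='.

Progress:
  pre ⊆ S: {clear(a), holding(c)} ⊆ S  — applicable
  S \ del = {ontable(b)}
  ∪ add   = {clear(c), handempty, on(c,a), ontable(b)}

== RESULT ==
["clear(c)", "handempty", "on(c,a)", "ontable(b)"]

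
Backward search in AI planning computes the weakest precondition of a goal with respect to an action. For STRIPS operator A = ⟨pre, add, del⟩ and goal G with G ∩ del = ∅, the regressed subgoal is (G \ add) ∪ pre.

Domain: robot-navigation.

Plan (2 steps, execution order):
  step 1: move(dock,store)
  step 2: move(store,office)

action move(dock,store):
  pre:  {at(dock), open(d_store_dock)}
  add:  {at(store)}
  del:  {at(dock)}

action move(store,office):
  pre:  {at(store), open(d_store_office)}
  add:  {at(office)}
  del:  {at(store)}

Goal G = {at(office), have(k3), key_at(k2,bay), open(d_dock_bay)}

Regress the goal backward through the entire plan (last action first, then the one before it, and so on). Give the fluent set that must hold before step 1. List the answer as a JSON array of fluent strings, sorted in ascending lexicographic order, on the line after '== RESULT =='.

Regress step by step:
  through step 2 (move(store,office)): drop {at(office)}, keep {have(k3), key_at(k2,bay), open(d_dock_bay)}, require {at(store), open(d_store_office)}
    → {at(store), have(k3), key_at(k2,bay), open(d_dock_bay), open(d_store_office)}
  through step 1 (move(dock,store)): drop {at(store)}, keep {have(k3), key_at(k2,bay), open(d_dock_bay), open(d_store_office)}, require {at(dock), open(d_store_dock)}
    → {at(dock), have(k3), key_at(k2,bay), open(d_dock_bay), open(d_store_dock), open(d_store_office)}

== RESULT ==
["at(dock)", "have(k3)", "key_at(k2,bay)", "open(d_dock_bay)", "open(d_store_dock)", "open(d_store_office)"]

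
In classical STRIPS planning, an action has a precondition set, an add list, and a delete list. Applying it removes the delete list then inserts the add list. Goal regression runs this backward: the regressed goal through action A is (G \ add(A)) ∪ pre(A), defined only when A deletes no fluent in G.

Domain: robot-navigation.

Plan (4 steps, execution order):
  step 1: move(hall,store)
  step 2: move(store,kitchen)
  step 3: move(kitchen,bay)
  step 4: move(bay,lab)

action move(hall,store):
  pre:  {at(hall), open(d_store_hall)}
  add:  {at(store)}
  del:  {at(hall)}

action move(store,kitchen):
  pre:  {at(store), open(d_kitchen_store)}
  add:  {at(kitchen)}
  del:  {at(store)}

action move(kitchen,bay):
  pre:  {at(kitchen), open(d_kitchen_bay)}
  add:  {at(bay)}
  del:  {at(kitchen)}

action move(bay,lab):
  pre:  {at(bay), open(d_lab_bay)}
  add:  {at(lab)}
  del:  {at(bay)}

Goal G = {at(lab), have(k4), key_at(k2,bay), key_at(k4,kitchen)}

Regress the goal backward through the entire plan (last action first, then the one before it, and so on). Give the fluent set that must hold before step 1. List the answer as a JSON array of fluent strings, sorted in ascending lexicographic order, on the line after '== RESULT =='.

Regress step by step:
  through step 4 (move(bay,lab)): drop {at(lab)}, keep {have(k4), key_at(k2,bay), key_at(k4,kitchen)}, require {at(bay), open(d_lab_bay)}
    → {at(bay), have(k4), key_at(k2,bay), key_at(k4,kitchen), open(d_lab_bay)}
  through step 3 (move(kitchen,bay)): drop {at(bay)}, keep {have(k4), key_at(k2,bay), key_at(k4,kitchen), open(d_lab_bay)}, require {at(kitchen), open(d_kitchen_bay)}
    → {at(kitchen), have(k4), key_at(k2,bay), key_at(k4,kitchen), open(d_kitchen_bay), open(d_lab_bay)}
  through step 2 (move(store,kitchen)): drop {at(kitchen)}, keep {have(k4), key_at(k2,bay), key_at(k4,kitchen), open(d_kitchen_bay), open(d_lab_bay)}, require {at(store), open(d_kitchen_store)}
    → {at(store), have(k4), key_at(k2,bay), key_at(k4,kitchen), open(d_kitchen_bay), open(d_kitchen_store), open(d_lab_bay)}
  through step 1 (move(hall,store)): drop {at(store)}, keep {have(k4), key_at(k2,bay), key_at(k4,kitchen), open(d_kitchen_bay), open(d_kitchen_store), open(d_lab_bay)}, require {at(hall), open(d_store_hall)}
    → {at(hall), have(k4), key_at(k2,bay), key_at(k4,kitchen), open(d_kitchen_bay), open(d_kitchen_store), open(d_lab_bay), open(d_store_hall)}

== RESULT ==
["at(hall)", "have(k4)", "key_at(k2,bay)", "key_at(k4,kitchen)", "open(d_kitchen_bay)", "open(d_kitchen_store)", "open(d_lab_bay)", "open(d_store_hall)"]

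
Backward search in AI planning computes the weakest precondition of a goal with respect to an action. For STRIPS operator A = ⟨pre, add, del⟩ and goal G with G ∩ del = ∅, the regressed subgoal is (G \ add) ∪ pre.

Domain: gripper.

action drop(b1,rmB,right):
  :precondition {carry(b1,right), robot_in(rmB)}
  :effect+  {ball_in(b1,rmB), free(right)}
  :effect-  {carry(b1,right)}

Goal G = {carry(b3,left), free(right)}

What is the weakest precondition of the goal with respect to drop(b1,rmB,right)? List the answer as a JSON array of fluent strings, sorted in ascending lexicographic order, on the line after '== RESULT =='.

Regress:
  G ∩ del = {}  (empty — regression defined)
  G \ add = {carry(b3,left), free(right)} \ {ball_in(b1,rmB), free(right)} = {carry(b3,left)}
  ∪ pre   = {carry(b3,left)} ∪ {carry(b1,right), robot_in(rmB)}
          = {carry(b1,right), carry(b3,left), robot_in(rmB)}

== RESULT ==
["carry(b1,right)", "carry(b3,left)", "robot_in(rmB)"]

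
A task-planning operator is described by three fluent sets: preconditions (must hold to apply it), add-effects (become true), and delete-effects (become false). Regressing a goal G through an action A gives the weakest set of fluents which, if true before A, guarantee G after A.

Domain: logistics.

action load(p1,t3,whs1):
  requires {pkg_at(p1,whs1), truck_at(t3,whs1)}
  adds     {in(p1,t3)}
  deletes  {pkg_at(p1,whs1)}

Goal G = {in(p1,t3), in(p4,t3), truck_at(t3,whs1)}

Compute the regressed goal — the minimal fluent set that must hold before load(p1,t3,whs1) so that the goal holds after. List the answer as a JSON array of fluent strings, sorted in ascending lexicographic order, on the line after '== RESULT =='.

Regress:
  G ∩ del = {}  (empty — regression defined)
  G \ add = {in(p1,t3), in(p4,t3), truck_at(t3,whs1)} \ {in(p1,t3)} = {in(p4,t3), truck_at(t3,whs1)}
  ∪ pre   = {in(p4,t3), truck_at(t3,whs1)} ∪ {pkg_at(p1,whs1), truck_at(t3,whs1)}
          = {in(p4,t3), pkg_at(p1,whs1), truck_at(t3,whs1)}

== RESULT ==
["in(p4,t3)", "pkg_at(p1,whs1)", "truck_at(t3,whs1)"]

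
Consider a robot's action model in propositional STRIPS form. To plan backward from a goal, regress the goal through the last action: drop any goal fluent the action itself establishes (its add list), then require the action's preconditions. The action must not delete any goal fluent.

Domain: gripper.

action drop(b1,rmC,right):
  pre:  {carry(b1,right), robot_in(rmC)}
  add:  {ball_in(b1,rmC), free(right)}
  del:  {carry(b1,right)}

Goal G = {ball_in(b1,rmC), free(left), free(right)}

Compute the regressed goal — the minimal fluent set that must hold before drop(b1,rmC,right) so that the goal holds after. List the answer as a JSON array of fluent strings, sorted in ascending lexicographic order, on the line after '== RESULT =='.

Compute (G \ add) ∪ pre:
  G ∩ del = {}  (empty — regression defined)
  G \ add = {ball_in(b1,rmC), free(left), free(right)} \ {ball_in(b1,rmC), free(right)} = {free(left)}
  ∪ pre   = {free(left)} ∪ {carry(b1,right), robot_in(rmC)}
          = {carry(b1,right), free(left), robot_in(rmC)}

== RESULT ==
["carry(b1,right)", "free(left)", "robot_in(rmC)"]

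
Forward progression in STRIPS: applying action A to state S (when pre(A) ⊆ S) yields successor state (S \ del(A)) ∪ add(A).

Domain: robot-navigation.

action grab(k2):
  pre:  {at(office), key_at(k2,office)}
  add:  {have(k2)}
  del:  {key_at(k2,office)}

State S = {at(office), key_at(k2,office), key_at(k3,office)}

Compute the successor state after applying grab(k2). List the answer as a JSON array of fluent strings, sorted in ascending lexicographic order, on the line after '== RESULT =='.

Progress:
  pre ⊆ S: {at(office), key_at(k2,office)} ⊆ S  — applicable
  S \ del = {at(office), key_at(k3,office)}
  ∪ add   = {at(office), have(k2), key_at(k3,office)}

== RESULT ==
["at(office)", "have(k2)", "key_at(k3,office)"]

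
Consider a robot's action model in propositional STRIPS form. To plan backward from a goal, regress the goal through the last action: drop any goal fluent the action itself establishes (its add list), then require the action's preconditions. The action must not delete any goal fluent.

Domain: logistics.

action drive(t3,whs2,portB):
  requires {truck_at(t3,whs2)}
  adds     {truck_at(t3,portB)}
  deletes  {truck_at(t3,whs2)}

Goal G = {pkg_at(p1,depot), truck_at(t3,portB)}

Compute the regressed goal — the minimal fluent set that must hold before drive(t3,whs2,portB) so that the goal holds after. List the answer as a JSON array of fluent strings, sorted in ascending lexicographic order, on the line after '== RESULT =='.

Compute (G \ add) ∪ pre:
  G ∩ del = {}  (empty — regression defined)
  G \ add = {pkg_at(p1,depot), truck_at(t3,portB)} \ {truck_at(t3,portB)} = {pkg_at(p1,depot)}
  ∪ pre   = {pkg_at(p1,depot)} ∪ {truck_at(t3,whs2)}
          = {pkg_at(p1,depot), truck_at(t3,whs2)}

== RESULT ==
["pkg_at(p1,depot)", "truck_at(t3,whs2)"]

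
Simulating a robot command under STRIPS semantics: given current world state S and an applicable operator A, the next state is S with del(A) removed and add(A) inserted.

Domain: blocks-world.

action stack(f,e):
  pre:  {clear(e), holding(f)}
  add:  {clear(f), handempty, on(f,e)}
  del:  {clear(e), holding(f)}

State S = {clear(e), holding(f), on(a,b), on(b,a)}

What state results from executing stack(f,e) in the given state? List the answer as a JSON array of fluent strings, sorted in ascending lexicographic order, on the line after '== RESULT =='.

Progress:
  pre ⊆ S: {clear(e), holding(f)} ⊆ S  — applicable
  S \ del = {on(a,b), on(b,a)}
  ∪ add   = {clear(f), handempty, on(a,b), on(b,a), on(f,e)}

== RESULT ==
["clear(f)", "handempty", "on(a,b)", "on(b,a)", "on(f,e)"]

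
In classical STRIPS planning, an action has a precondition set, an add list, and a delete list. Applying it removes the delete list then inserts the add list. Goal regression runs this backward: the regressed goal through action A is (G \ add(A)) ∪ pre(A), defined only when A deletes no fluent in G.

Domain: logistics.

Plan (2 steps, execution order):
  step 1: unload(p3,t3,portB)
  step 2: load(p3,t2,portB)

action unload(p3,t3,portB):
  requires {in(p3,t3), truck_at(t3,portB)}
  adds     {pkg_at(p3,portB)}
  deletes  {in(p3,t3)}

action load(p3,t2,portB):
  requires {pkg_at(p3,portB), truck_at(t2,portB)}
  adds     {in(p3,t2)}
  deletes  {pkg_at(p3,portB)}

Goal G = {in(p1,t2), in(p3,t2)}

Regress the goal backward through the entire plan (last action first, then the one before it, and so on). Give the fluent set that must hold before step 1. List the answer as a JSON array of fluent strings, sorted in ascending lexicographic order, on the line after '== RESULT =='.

Regress step by step:
  through step 2 (load(p3,t2,portB)): drop {in(p3,t2)}, keep {in(p1,t2)}, require {pkg_at(p3,portB), truck_at(t2,portB)}
    → {in(p1,t2), pkg_at(p3,portB), truck_at(t2,portB)}
  through step 1 (unload(p3,t3,portB)): drop {pkg_at(p3,portB)}, keep {in(p1,t2), truck_at(t2,portB)}, require {in(p3,t3), truck_at(t3,portB)}
    → {in(p1,t2), in(p3,t3), truck_at(t2,portB), truck_at(t3,portB)}

== RESULT ==
["in(p1,t2)", "in(p3,t3)", "truck_at(t2,portB)", "truck_at(t3,portB)"]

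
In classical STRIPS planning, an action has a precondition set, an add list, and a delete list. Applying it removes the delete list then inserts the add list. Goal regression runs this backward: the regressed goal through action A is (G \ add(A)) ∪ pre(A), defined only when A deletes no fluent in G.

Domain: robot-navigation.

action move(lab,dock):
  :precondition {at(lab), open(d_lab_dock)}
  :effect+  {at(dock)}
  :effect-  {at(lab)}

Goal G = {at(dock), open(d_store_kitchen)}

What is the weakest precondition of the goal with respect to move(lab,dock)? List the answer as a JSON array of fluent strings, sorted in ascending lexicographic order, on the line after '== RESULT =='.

Regress:
  G ∩ del = {}  (empty — regression defined)
  G \ add = {at(dock), open(d_store_kitchen)} \ {at(dock)} = {open(d_store_kitchen)}
  ∪ pre   = {open(d_store_kitchen)} ∪ {at(lab), open(d_lab_dock)}
          = {at(lab), open(d_lab_dock), open(d_store_kitchen)}

== RESULT ==
["at(lab)", "open(d_lab_dock)", "open(d_store_kitchen)"]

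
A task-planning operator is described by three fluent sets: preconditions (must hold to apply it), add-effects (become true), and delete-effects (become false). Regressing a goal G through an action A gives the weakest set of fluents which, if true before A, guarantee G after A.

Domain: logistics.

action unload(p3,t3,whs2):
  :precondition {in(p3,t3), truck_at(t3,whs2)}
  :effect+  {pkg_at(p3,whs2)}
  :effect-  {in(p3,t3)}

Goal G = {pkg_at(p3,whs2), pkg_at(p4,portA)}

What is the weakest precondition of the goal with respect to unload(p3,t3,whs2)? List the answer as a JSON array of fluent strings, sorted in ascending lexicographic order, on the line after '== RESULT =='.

Compute (G \ add) ∪ pre:
  G ∩ del = {}  (empty — regression defined)
  G \ add = {pkg_at(p3,whs2), pkg_at(p4,portA)} \ {pkg_at(p3,whs2)} = {pkg_at(p4,portA)}
  ∪ pre   = {pkg_at(p4,portA)} ∪ {in(p3,t3), truck_at(t3,whs2)}
          = {in(p3,t3), pkg_at(p4,portA), truck_at(t3,whs2)}

== RESULT ==
["in(p3,t3)", "pkg_at(p4,portA)", "truck_at(t3,whs2)"]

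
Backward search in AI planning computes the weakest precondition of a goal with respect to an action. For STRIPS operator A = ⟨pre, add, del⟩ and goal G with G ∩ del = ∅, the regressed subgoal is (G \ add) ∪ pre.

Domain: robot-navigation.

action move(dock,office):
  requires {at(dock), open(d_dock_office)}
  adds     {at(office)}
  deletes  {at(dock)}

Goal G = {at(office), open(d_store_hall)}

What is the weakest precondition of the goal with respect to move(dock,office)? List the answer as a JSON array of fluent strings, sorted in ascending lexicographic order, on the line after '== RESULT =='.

Regress:
  G ∩ del = {}  (empty — regression defined)
  G \ add = {at(office), open(d_store_hall)} \ {at(office)} = {open(d_store_hall)}
  ∪ pre   = {open(d_store_hall)} ∪ {at(dock), open(d_dock_office)}
          = {at(dock), open(d_dock_office), open(d_store_hall)}

== RESULT ==
["at(dock)", "open(d_dock_office)", "open(d_store_hall)"]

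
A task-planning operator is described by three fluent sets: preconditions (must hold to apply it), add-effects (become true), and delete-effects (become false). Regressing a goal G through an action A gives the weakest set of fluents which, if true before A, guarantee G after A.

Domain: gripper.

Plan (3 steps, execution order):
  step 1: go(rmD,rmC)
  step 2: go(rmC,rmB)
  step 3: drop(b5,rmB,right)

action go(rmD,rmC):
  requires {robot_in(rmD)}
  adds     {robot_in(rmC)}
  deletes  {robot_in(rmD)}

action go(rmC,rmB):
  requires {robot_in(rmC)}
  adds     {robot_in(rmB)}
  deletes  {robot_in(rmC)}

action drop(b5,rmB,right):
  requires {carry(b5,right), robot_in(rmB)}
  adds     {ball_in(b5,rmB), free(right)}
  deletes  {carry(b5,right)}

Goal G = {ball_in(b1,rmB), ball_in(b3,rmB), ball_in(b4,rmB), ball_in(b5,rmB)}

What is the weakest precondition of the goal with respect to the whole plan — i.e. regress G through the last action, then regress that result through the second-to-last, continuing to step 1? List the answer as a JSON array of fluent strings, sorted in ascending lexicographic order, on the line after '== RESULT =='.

Regress step by step:
  through step 3 (drop(b5,rmB,right)): drop {ball_in(b5,rmB)}, keep {ball_in(b1,rmB), ball_in(b3,rmB), ball_in(b4,rmB)}, require {carry(b5,right), robot_in(rmB)}
    → {ball_in(b1,rmB), ball_in(b3,rmB), ball_in(b4,rmB), carry(b5,right), robot_in(rmB)}
  through step 2 (go(rmC,rmB)): drop {robot_in(rmB)}, keep {ball_in(b1,rmB), ball_in(b3,rmB), ball_in(b4,rmB), carry(b5,right)}, require {robot_in(rmC)}
    → {ball_in(b1,rmB), ball_in(b3,rmB), ball_in(b4,rmB), carry(b5,right), robot_in(rmC)}
  through step 1 (go(rmD,rmC)): drop {robot_in(rmC)}, keep {ball_in(b1,rmB), ball_in(b3,rmB), ball_in(b4,rmB), carry(b5,right)}, require {robot_in(rmD)}
    → {ball_in(b1,rmB), ball_in(b3,rmB), ball_in(b4,rmB), carry(b5,right), robot_in(rmD)}

== RESULT ==
["ball_in(b1,rmB)", "ball_in(b3,rmB)", "ball_in(b4,rmB)", "carry(b5,right)", "robot_in(rmD)"]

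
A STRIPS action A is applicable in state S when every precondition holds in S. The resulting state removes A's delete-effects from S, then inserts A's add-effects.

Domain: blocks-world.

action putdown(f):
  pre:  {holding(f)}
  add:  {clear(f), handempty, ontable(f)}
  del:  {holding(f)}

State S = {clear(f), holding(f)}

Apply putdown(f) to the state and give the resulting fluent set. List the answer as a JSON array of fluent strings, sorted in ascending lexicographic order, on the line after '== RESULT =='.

Progress:
  pre ⊆ S: {holding(f)} ⊆ S  — applicable
  S \ del = {clear(f)}
  ∪ add   = {clear(f), handempty, ontable(f)}

== RESULT ==
["clear(f)", "handempty", "ontable(f)"]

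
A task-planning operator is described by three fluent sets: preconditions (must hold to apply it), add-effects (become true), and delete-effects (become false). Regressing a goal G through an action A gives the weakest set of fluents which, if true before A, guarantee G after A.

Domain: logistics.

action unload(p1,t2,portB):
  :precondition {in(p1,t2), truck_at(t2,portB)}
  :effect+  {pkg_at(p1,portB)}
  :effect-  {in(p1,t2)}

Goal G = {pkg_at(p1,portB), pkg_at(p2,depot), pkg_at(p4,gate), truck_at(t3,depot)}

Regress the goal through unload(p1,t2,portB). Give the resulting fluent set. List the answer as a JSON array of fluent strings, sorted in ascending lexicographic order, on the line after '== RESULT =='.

Regress:
  G ∩ del = {}  (empty — regression defined)
  G \ add = {pkg_at(p1,portB), pkg_at(p2,depot), pkg_at(p4,gate), truck_at(t3,depot)} \ {pkg_at(p1,portB)} = {pkg_at(p2,depot), pkg_at(p4,gate), truck_at(t3,depot)}
  ∪ pre   = {pkg_at(p2,depot), pkg_at(p4,gate), truck_at(t3,depot)} ∪ {in(p1,t2), truck_at(t2,portB)}
          = {in(p1,t2), pkg_at(p2,depot), pkg_at(p4,gate), truck_at(t2,portB), truck_at(t3,depot)}

== RESULT ==
["in(p1,t2)", "pkg_at(p2,depot)", "pkg_at(p4,gate)", "truck_at(t2,portB)", "truck_at(t3,depot)"]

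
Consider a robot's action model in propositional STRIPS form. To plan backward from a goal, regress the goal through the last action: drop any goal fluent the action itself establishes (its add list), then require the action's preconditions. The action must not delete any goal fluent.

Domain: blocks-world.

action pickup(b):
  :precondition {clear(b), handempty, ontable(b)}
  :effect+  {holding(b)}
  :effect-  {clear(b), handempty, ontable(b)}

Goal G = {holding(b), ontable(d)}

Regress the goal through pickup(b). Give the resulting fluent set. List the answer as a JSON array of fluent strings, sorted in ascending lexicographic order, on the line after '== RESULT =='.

Compute (G \ add) ∪ pre:
  G ∩ del = {}  (empty — regression defined)
  G \ add = {holding(b), ontable(d)} \ {holding(b)} = {ontable(d)}
  ∪ pre   = {ontable(d)} ∪ {clear(b), handempty, ontable(b)}
          = {clear(b), handempty, ontable(b), ontable(d)}

== RESULT ==
["clear(b)", "handempty", "ontable(b)", "ontable(d)"]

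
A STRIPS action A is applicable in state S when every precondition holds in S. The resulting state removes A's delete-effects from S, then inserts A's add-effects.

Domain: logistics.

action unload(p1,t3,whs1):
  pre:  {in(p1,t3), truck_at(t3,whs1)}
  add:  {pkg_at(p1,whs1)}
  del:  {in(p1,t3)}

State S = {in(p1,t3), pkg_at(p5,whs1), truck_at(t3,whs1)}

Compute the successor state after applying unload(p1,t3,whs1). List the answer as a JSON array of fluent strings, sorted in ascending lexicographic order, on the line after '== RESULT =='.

Progress:
  pre ⊆ S: {in(p1,t3), truck_at(t3,whs1)} ⊆ S  — applicable
  S \ del = {pkg_at(p5,whs1), truck_at(t3,whs1)}
  ∪ add   = {pkg_at(p1,whs1), pkg_at(p5,whs1), truck_at(t3,whs1)}

== RESULT ==
["pkg_at(p1,whs1)", "pkg_at(p5,whs1)", "truck_at(t3,whs1)"]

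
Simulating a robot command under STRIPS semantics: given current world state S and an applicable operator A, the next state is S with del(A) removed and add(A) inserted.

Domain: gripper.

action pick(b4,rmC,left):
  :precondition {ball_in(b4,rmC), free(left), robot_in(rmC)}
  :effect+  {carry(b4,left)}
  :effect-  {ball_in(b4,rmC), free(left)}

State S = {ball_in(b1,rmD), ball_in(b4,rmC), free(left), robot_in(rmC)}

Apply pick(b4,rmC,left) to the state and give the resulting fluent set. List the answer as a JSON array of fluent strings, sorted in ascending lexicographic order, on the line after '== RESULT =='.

Progress:
  pre ⊆ S: {ball_in(b4,rmC), free(left), robot_in(rmC)} ⊆ S  — applicable
  S \ del = {ball_in(b1,rmD), robot_in(rmC)}
  ∪ add   = {ball_in(b1,rmD), carry(b4,left), robot_in(rmC)}

== RESULT ==
["ball_in(b1,rmD)", "carry(b4,left)", "robot_in(rmC)"]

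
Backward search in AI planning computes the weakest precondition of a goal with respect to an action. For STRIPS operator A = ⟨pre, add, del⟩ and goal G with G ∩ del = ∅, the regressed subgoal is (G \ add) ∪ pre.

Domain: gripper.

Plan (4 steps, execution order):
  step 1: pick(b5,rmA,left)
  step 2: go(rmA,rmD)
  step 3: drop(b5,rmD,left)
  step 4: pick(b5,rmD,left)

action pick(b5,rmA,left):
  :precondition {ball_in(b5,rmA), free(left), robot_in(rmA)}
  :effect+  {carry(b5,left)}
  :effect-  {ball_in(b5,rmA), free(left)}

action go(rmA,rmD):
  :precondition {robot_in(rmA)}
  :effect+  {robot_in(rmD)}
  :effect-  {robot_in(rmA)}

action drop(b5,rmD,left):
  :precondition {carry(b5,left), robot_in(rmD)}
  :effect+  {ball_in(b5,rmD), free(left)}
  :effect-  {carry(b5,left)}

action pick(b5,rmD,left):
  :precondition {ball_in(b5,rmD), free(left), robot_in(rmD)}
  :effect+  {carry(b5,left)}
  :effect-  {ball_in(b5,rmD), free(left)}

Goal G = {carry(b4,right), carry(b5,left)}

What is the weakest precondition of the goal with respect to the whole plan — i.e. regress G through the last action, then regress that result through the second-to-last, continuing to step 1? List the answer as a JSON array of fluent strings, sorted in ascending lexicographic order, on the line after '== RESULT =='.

Work backward from the goal:
  through step 4 (pick(b5,rmD,left)): drop {carry(b5,left)}, keep {carry(b4,right)}, require {ball_in(b5,rmD), free(left), robot_in(rmD)}
    → {ball_in(b5,rmD), carry(b4,right), free(left), robot_in(rmD)}
  through step 3 (drop(b5,rmD,left)): drop {ball_in(b5,rmD), free(left)}, keep {carry(b4,right), robot_in(rmD)}, require {carry(b5,left), robot_in(rmD)}
    → {carry(b4,right), carry(b5,left), robot_in(rmD)}
  through step 2 (go(rmA,rmD)): drop {robot_in(rmD)}, keep {carry(b4,right), carry(b5,left)}, require {robot_in(rmA)}
    → {carry(b4,right), carry(b5,left), robot_in(rmA)}
  through step 1 (pick(b5,rmA,left)): drop {carry(b5,left)}, keep {carry(b4,right), robot_in(rmA)}, require {ball_in(b5,rmA), free(left), robot_in(rmA)}
    → {ball_in(b5,rmA), carry(b4,right), free(left), robot_in(rmA)}

== RESULT ==
["ball_in(b5,rmA)", "carry(b4,right)", "free(left)", "robot_in(rmA)"]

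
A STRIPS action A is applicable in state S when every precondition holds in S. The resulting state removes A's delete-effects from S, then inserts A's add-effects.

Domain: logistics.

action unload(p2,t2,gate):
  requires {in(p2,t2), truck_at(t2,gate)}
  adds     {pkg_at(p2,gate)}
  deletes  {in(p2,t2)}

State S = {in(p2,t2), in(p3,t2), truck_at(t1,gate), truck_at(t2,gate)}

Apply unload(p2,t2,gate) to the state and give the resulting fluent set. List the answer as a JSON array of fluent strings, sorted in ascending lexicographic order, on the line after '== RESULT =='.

Progress:
  pre ⊆ S: {in(p2,t2), truck_at(t2,gate)} ⊆ S  — applicable
  S \ del = {in(p3,t2), truck_at(t1,gate), truck_at(t2,gate)}
  ∪ add   = {in(p3,t2), pkg_at(p2,gate), truck_at(t1,gate), truck_at(t2,gate)}

== RESULT ==
["in(p3,t2)", "pkg_at(p2,gate)", "truck_at(t1,gate)", "truck_at(t2,gate)"]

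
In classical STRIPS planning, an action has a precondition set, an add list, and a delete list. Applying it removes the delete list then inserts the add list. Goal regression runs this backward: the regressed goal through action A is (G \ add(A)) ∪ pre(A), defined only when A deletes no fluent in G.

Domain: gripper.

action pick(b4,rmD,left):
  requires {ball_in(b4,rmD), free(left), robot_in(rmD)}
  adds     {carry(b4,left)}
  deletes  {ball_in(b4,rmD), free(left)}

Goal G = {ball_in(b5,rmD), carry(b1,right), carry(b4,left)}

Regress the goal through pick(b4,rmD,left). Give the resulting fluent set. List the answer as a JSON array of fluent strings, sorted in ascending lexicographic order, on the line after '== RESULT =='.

Regress:
  G ∩ del = {}  (empty — regression defined)
  G \ add = {ball_in(b5,rmD), carry(b1,right), carry(b4,left)} \ {carry(b4,left)} = {ball_in(b5,rmD), carry(b1,right)}
  ∪ pre   = {ball_in(b5,rmD), carry(b1,right)} ∪ {ball_in(b4,rmD), free(left), robot_in(rmD)}
          = {ball_in(b4,rmD), ball_in(b5,rmD), carry(b1,right), free(left), robot_in(rmD)}

== RESULT ==
["ball_in(b4,rmD)", "ball_in(b5,rmD)", "carry(b1,right)", "free(left)", "robot_in(rmD)"]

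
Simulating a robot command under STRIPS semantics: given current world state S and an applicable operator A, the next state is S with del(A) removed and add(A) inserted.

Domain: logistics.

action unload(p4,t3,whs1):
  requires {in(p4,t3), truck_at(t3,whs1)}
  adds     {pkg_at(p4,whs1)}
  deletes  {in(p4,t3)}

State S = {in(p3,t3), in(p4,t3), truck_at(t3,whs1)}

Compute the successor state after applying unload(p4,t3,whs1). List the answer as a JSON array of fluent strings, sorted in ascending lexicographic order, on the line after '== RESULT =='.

Progress:
  pre ⊆ S: {in(p4,t3), truck_at(t3,whs1)} ⊆ S  — applicable
  S \ del = {in(p3,t3), truck_at(t3,whs1)}
  ∪ add   = {in(p3,t3), pkg_at(p4,whs1), truck_at(t3,whs1)}

== RESULT ==
["in(p3,t3)", "pkg_at(p4,whs1)", "truck_at(t3,whs1)"]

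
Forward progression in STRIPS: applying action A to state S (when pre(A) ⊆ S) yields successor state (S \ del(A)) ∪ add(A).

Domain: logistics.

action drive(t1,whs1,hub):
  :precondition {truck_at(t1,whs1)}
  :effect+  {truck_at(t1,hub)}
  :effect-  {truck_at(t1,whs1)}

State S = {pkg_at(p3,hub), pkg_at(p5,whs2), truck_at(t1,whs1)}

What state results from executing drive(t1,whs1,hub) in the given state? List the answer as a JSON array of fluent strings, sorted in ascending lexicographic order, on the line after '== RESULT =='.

Progress:
  pre ⊆ S: {truck_at(t1,whs1)} ⊆ S  — applicable
  S \ del = {pkg_at(p3,hub), pkg_at(p5,whs2)}
  ∪ add   = {pkg_at(p3,hub), pkg_at(p5,whs2), truck_at(t1,hub)}

== RESULT ==
["pkg_at(p3,hub)", "pkg_at(p5,whs2)", "truck_at(t1,hub)"]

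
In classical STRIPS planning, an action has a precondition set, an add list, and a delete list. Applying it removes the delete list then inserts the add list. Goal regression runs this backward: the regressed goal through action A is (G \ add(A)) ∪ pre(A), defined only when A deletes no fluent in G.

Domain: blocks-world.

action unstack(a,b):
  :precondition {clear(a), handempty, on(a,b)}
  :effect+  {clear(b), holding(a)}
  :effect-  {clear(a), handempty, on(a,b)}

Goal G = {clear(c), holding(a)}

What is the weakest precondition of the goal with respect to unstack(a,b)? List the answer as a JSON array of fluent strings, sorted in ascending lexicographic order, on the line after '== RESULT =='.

Compute (G \ add) ∪ pre:
  G ∩ del = {}  (empty — regression defined)
  G \ add = {clear(c), holding(a)} \ {clear(b), holding(a)} = {clear(c)}
  ∪ pre   = {clear(c)} ∪ {clear(a), handempty, on(a,b)}
          = {clear(a), clear(c), handempty, on(a,b)}

== RESULT ==
["clear(a)", "clear(c)", "handempty", "on(a,b)"]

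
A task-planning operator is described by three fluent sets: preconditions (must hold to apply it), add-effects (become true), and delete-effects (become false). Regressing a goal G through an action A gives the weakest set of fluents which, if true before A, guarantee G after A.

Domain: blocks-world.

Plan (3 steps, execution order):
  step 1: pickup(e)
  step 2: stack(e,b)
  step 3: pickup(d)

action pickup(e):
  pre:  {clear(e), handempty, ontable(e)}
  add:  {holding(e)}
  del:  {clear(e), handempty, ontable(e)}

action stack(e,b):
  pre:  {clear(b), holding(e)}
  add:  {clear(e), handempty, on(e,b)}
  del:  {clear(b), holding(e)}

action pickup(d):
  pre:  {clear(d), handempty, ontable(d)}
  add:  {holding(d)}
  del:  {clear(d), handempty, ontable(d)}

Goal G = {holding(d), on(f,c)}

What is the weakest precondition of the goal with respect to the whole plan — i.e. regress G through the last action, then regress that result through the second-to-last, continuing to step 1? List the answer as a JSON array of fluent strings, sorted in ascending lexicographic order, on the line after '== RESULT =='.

Regress step by step:
  through step 3 (pickup(d)): drop {holding(d)}, keep {on(f,c)}, require {clear(d), handempty, ontable(d)}
    → {clear(d), handempty, on(f,c), ontable(d)}
  through step 2 (stack(e,b)): drop {handempty}, keep {clear(d), on(f,c), ontable(d)}, require {clear(b), holding(e)}
    → {clear(b), clear(d), holding(e), on(f,c), ontable(d)}
  through step 1 (pickup(e)): drop {holding(e)}, keep {clear(b), clear(d), on(f,c), ontable(d)}, require {clear(e), handempty, ontable(e)}
    → {clear(b), clear(d), clear(e), handempty, on(f,c), ontable(d), ontable(e)}

== RESULT ==
["clear(b)", "clear(d)", "clear(e)", "handempty", "on(f,c)", "ontable(d)", "ontable(e)"]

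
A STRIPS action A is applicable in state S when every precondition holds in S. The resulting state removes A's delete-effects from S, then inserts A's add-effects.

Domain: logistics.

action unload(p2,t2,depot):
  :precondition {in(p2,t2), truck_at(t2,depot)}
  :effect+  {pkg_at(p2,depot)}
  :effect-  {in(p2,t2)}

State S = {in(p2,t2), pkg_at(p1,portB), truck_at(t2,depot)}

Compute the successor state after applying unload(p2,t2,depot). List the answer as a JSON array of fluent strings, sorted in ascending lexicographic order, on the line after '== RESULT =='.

Progress:
  pre ⊆ S: {in(p2,t2), truck_at(t2,depot)} ⊆ S  — applicable
  S \ del = {pkg_at(p1,portB), truck_at(t2,depot)}
  ∪ add   = {pkg_at(p1,portB), pkg_at(p2,depot), truck_at(t2,depot)}

== RESULT ==
["pkg_at(p1,portB)", "pkg_at(p2,depot)", "truck_at(t2,depot)"]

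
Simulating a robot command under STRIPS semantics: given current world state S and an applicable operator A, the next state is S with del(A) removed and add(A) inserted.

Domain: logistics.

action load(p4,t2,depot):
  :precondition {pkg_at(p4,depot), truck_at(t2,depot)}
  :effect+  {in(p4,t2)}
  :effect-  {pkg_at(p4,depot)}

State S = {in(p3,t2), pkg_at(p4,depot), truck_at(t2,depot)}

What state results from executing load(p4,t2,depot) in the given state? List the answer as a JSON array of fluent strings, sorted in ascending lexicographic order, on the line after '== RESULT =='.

Progress:
  pre ⊆ S: {pkg_at(p4,depot), truck_at(t2,depot)} ⊆ S  — applicable
  S \ del = {in(p3,t2), truck_at(t2,depot)}
  ∪ add   = {in(p3,t2), in(p4,t2), truck_at(t2,depot)}

== RESULT ==
["in(p3,t2)", "in(p4,t2)", "truck_at(t2,depot)"]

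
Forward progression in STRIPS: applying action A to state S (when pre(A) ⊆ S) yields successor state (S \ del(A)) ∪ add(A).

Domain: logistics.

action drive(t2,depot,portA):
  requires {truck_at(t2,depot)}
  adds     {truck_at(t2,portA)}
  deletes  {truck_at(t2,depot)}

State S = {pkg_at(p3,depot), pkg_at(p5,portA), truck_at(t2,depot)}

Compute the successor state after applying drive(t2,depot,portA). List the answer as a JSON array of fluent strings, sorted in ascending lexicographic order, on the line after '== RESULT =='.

Compute (S \ del) ∪ add:
  pre ⊆ S: {truck_at(t2,depot)} ⊆ S  — applicable
  S \ del = {pkg_at(p3,depot), pkg_at(p5,portA)}
  ∪ add   = {pkg_at(p3,depot), pkg_at(p5,portA), truck_at(t2,portA)}

== RESULT ==
["pkg_at(p3,depot)", "pkg_at(p5,portA)", "truck_at(t2,portA)"]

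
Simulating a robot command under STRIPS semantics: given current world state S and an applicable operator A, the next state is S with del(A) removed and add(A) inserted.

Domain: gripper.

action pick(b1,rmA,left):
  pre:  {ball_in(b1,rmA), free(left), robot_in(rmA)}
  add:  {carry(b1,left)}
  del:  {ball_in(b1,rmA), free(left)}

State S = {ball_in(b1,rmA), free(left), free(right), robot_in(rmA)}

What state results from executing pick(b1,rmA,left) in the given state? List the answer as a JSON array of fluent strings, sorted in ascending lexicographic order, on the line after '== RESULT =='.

Progress:
  pre ⊆ S: {ball_in(b1,rmA), free(left), robot_in(rmA)} ⊆ S  — applicable
  S \ del = {free(right), robot_in(rmA)}
  ∪ add   = {carry(b1,left), free(right), robot_in(rmA)}

== RESULT ==
["carry(b1,left)", "free(right)", "robot_in(rmA)"]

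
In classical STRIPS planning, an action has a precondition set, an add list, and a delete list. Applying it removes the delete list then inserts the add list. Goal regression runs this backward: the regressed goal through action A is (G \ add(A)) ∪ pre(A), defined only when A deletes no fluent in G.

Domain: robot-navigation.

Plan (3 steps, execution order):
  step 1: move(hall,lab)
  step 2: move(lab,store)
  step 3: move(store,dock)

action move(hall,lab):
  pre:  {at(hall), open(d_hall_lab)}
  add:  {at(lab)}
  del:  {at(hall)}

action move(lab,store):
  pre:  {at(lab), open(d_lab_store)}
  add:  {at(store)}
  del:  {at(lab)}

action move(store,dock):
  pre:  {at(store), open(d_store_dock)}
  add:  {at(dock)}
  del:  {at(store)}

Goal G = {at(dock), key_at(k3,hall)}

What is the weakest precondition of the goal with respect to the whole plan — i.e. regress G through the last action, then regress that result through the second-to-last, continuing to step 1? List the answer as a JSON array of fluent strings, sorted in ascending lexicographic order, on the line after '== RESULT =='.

Work backward from the goal:
  through step 3 (move(store,dock)): drop {at(dock)}, keep {key_at(k3,hall)}, require {at(store), open(d_store_dock)}
    → {at(store), key_at(k3,hall), open(d_store_dock)}
  through step 2 (move(lab,store)): drop {at(store)}, keep {key_at(k3,hall), open(d_store_dock)}, require {at(lab), open(d_lab_store)}
    → {at(lab), key_at(k3,hall), open(d_lab_store), open(d_store_dock)}
  through step 1 (move(hall,lab)): drop {at(lab)}, keep {key_at(k3,hall), open(d_lab_store), open(d_store_dock)}, require {at(hall), open(d_hall_lab)}
    → {at(hall), key_at(k3,hall), open(d_hall_lab), open(d_lab_store), open(d_store_dock)}

== RESULT ==
["at(hall)", "key_at(k3,hall)", "open(d_hall_lab)", "open(d_lab_store)", "open(d_store_dock)"]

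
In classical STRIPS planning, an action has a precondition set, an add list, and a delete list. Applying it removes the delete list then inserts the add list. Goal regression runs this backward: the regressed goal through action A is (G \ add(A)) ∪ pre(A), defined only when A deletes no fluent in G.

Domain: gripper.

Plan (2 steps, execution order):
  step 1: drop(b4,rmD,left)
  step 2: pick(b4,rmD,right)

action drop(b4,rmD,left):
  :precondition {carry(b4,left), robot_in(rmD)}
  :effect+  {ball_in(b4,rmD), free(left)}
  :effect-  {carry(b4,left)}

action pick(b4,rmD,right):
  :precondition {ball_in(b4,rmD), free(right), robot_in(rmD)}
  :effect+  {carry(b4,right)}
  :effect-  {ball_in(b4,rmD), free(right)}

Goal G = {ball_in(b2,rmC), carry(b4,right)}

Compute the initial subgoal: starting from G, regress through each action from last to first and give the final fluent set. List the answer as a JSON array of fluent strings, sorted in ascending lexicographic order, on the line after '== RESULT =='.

Regress step by step:
  through step 2 (pick(b4,rmD,right)): drop {carry(b4,right)}, keep {ball_in(b2,rmC)}, require {ball_in(b4,rmD), free(right), robot_in(rmD)}
    → {ball_in(b2,rmC), ball_in(b4,rmD), free(right), robot_in(rmD)}
  through step 1 (drop(b4,rmD,left)): drop {ball_in(b4,rmD)}, keep {ball_in(b2,rmC), free(right), robot_in(rmD)}, require {carry(b4,left), robot_in(rmD)}
    → {ball_in(b2,rmC), carry(b4,left), free(right), robot_in(rmD)}

== RESULT ==
["ball_in(b2,rmC)", "carry(b4,left)", "free(right)", "robot_in(rmD)"]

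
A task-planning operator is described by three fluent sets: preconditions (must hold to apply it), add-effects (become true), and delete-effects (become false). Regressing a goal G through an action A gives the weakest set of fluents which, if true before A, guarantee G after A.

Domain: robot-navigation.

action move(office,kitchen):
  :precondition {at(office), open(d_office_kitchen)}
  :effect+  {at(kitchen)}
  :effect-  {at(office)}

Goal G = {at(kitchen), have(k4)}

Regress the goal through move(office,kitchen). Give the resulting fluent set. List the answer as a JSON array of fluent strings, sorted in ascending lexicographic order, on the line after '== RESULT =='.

Regress:
  G ∩ del = {}  (empty — regression defined)
  G \ add = {at(kitchen), have(k4)} \ {at(kitchen)} = {have(k4)}
  ∪ pre   = {have(k4)} ∪ {at(office), open(d_office_kitchen)}
          = {at(office), have(k4), open(d_office_kitchen)}

== RESULT ==
["at(office)", "have(k4)", "open(d_office_kitchen)"]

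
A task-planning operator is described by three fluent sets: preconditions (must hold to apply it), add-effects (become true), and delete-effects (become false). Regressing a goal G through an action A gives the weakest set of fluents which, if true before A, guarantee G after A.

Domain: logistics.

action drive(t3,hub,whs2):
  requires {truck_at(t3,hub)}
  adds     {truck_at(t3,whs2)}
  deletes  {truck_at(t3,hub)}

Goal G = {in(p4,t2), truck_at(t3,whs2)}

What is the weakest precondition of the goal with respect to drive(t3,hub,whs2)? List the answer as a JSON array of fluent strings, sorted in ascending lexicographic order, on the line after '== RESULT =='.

Regress:
  G ∩ del = {}  (empty — regression defined)
  G \ add = {in(p4,t2), truck_at(t3,whs2)} \ {truck_at(t3,whs2)} = {in(p4,t2)}
  ∪ pre   = {in(p4,t2)} ∪ {truck_at(t3,hub)}
          = {in(p4,t2), truck_at(t3,hub)}

== RESULT ==
["in(p4,t2)", "truck_at(t3,hub)"]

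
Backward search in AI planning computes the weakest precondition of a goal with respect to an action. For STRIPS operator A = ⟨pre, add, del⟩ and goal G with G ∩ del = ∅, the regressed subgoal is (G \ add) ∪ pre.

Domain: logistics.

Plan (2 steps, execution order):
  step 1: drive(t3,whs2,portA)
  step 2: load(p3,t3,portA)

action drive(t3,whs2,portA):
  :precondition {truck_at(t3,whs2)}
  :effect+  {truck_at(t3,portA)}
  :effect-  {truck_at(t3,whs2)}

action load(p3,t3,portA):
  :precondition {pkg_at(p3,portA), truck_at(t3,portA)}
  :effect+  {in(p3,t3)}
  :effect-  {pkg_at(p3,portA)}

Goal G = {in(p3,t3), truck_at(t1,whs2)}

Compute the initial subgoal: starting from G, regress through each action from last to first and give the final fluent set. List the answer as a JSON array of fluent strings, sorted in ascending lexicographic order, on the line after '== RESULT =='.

Regress step by step:
  through step 2 (load(p3,t3,portA)): drop {in(p3,t3)}, keep {truck_at(t1,whs2)}, require {pkg_at(p3,portA), truck_at(t3,portA)}
    → {pkg_at(p3,portA), truck_at(t1,whs2), truck_at(t3,portA)}
  through step 1 (drive(t3,whs2,portA)): drop {truck_at(t3,portA)}, keep {pkg_at(p3,portA), truck_at(t1,whs2)}, require {truck_at(t3,whs2)}
    → {pkg_at(p3,portA), truck_at(t1,whs2), truck_at(t3,whs2)}

== RESULT ==
["pkg_at(p3,portA)", "truck_at(t1,whs2)", "truck_at(t3,whs2)"]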